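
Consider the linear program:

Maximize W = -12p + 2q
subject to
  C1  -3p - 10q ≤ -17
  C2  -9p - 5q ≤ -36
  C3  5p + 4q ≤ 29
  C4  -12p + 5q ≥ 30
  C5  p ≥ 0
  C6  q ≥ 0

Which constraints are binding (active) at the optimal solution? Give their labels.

C3 and C5

Extreme points and W = -12p + 2q:
  (2/7, 234/35) → W = 348/35
  (0, 36/5) → W = 72/5
  (25/73, 498/73) → W = 696/73
  (0, 29/4) → W = 29/2

The maximum is at (0, 29/4). Substituting into each constraint, equality holds for C3 and C5; the remaining constraints have slack.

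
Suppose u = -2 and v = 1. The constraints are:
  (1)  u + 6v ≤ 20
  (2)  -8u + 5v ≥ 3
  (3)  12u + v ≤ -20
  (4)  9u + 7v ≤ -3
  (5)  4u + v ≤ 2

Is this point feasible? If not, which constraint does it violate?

(1): 4 ≤ 20 ✓
(2): 21 ≥ 3 ✓
(3): -23 ≤ -20 ✓
(4): -11 ≤ -3 ✓
(5): -7 ≤ 2 ✓

feasible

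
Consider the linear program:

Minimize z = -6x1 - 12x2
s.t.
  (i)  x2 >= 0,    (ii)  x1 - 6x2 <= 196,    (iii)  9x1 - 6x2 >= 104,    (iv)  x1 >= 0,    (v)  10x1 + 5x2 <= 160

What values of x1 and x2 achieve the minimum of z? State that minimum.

Vertices and z = -6x1 - 12x2:
  (104/9, 0) → z = -208/3
  (16, 0) → z = -96
  (296/21, 80/21) → z = -912/7

At the optimal vertex, 9x1 - 6x2 = 104 and 10x1 + 5x2 = 160.
Solving simultaneously gives x1 = 296/21, x2 = 80/21.

x1 = 296/21, x2 = 80/21, minimum z = -912/7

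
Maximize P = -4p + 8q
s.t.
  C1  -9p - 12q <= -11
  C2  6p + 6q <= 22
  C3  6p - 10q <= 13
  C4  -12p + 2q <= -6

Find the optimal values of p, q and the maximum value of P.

p = 20/21, q = 19/7, maximum P = 376/21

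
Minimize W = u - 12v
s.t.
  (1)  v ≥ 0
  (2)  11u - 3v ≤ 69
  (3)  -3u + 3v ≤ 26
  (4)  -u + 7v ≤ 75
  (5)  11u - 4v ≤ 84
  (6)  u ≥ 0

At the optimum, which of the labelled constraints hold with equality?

Corner points and W = u - 12v:
  (69/11, 0) → W = 69/11
  (0, 0) → W = 0
  (354/37, 447/37) → W = -5010/37
  (43/18, 199/18) → W = -2345/18
  (0, 26/3) → W = -104

The minimum is at (354/37, 447/37). Substituting into each constraint, equality holds for (2) and (4); the remaining constraints have slack.

(2) and (4)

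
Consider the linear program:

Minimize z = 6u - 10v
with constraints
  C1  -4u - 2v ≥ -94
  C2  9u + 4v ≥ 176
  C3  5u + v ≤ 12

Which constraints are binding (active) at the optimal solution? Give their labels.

Extreme points and z = 6u - 10v:
  (-12, 71) → z = -782
  (-35/3, 211/3) → z = -2320/3
  (-128/11, 772/11) → z = -8488/11

The minimum is at (-12, 71). Substituting into each constraint, equality holds for C1 and C2; the remaining constraints have slack.

C1 and C2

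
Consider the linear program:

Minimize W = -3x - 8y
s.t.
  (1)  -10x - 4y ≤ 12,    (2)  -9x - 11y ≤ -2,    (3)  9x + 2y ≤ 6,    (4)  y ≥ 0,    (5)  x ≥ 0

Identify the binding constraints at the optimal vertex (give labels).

Corner points and W = -3x - 8y:
  (2/9, 0) → W = -2/3
  (0, 2/11) → W = -16/11
  (2/3, 0) → W = -2
  (0, 3) → W = -24

The minimum is at (0, 3). Substituting into each constraint, equality holds for (3) and (5); the remaining constraints have slack.

(3) and (5)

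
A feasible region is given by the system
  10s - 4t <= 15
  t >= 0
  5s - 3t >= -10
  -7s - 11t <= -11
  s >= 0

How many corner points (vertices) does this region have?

Intersecting each pair of boundary lines and keeping only the points that satisfy every inequality leaves:
  (17/2, 35/2)
  (209/138, 5/138)
  (0, 10/3)
  (0, 1)

4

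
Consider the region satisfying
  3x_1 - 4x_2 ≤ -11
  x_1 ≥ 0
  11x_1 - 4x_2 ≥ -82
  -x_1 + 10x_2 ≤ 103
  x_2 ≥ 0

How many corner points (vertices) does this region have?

The feasible vertices (each the meet of two boundaries and inside every other half-plane) are:
  (0, 11/4)
  (151/13, 149/13)
  (0, 103/10)

3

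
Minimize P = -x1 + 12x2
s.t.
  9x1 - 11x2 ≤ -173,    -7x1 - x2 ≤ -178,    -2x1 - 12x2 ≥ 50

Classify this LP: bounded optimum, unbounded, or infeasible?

infeasible

The boundaries 9x1 - 11x2 = -173 and -7x1 - x2 = -178 meet at (1785/86, 2813/86), but that point violates -2x1 - 12x2 ≥ 50. Every candidate vertex is excluded by some other constraint, so the feasible region is empty.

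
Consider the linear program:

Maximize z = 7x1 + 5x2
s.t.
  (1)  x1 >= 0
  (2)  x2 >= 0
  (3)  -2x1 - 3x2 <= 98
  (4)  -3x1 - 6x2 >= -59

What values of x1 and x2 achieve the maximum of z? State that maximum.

x1 = 59/3, x2 = 0, maximum z = 413/3

Feasible corners and z = 7x1 + 5x2:
  (0, 0) → z = 0
  (0, 59/6) → z = 295/6
  (59/3, 0) → z = 413/3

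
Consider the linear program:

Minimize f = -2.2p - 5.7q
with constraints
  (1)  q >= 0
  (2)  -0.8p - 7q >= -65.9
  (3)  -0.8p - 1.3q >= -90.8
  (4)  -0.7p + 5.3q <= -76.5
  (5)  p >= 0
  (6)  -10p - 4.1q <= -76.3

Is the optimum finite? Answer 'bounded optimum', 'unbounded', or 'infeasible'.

The boundaries q = 0 and -0.8p - 7q = -65.9 meet at (82.375, 0), but that point violates -0.7p + 5.3q ≤ -76.5. Every candidate vertex is excluded by some other constraint, so the feasible region is empty.

infeasible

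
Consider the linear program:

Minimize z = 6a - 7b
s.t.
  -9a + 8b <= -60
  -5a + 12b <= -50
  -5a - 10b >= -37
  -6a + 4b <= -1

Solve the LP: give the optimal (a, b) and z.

a = 80/17, b = -75/34, minimum z = 1485/34

Vertices and z = 6a - 7b:
  (80/17, -75/34) → z = 1485/34
  (-58/3, -117/4) → z = 355/4
  (472/55, -13/22) → z = 6119/110
The feasible region is unbounded (it extends along (2, -1), (-2, -3)), but z strictly increases along every unbounded feasible direction, so there is no improving ray and the minimum is attained at a vertex.

The binding constraints are -9a + 8b = -60 and -5a + 12b = -50.
Solving simultaneously gives a = 80/17, b = -75/34.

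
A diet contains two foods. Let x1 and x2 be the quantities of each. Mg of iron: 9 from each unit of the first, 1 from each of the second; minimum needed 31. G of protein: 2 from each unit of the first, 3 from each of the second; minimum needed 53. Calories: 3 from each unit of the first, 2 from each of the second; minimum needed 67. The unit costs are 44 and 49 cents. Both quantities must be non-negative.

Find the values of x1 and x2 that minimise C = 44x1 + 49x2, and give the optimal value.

x1 = 19, x2 = 5, minimum C = 1081

Corner points and C = 44x1 + 49x2:
  (0, 67/2) → C = 3283/2
  (53/2, 0) → C = 1166
  (19, 5) → C = 1081
The feasible region is unbounded (it extends along (0, 1), (1, 0)), but C strictly increases along every unbounded feasible direction, so there is no improving ray and the minimum is attained at a vertex.

At the optimal vertex, 2x1 + 3x2 = 53 and 3x1 + 2x2 = 67.
Solving simultaneously gives x1 = 19, x2 = 5.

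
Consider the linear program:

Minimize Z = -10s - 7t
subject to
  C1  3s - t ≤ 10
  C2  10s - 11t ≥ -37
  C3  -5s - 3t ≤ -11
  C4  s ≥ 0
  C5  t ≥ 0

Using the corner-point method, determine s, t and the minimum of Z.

Corner points and Z = -10s - 7t:
  (147/23, 211/23) → Z = -2947/23
  (10/3, 0) → Z = -100/3
  (2/17, 59/17) → Z = -433/17
  (11/5, 0) → Z = -22

s = 147/23, t = 211/23, minimum Z = -2947/23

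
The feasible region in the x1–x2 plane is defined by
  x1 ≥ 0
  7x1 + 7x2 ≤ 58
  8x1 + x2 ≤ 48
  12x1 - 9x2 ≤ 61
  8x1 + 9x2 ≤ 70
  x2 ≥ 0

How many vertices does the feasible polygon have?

The feasible vertices (each the meet of two boundaries and inside every other half-plane) are:
  (0, 70/9)
  (0, 0)
  (278/49, 128/49)
  (32/7, 26/7)
  (493/84, 22/21)
  (61/12, 0)

6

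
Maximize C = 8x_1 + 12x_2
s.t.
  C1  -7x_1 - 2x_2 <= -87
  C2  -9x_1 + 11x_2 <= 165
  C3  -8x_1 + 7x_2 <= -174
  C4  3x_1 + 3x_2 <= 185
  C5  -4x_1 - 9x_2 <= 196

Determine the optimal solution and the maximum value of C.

x_1 = 1817/45, x_2 = 958/45, maximum C = 26032/45

The optimum lies where -8x_1 + 7x_2 = -174 and 3x_1 + 3x_2 = 185.
Solving simultaneously gives x_1 = 1817/45, x_2 = 958/45.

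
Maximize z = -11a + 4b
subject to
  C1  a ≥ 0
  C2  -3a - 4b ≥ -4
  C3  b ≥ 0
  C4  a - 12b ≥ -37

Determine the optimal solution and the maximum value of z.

a = 0, b = 1, maximum z = 4

Extreme points and z = -11a + 4b:
  (0, 1) → z = 4
  (0, 0) → z = 0
  (4/3, 0) → z = -44/3

At the optimal vertex, a = 0 and -3a - 4b = -4.
Solving simultaneously gives a = 0, b = 1.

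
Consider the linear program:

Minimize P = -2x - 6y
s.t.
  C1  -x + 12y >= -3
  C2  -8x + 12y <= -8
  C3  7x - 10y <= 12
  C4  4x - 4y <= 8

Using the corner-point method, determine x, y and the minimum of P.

x = 4, y = 2, minimum P = -20

Corner points and P = -2x - 6y:
  (5/7, -4/21) → P = -2/7
  (57/37, -9/74) → P = -87/37
  (4, 2) → P = -20
  (8/3, 2/3) → P = -28/3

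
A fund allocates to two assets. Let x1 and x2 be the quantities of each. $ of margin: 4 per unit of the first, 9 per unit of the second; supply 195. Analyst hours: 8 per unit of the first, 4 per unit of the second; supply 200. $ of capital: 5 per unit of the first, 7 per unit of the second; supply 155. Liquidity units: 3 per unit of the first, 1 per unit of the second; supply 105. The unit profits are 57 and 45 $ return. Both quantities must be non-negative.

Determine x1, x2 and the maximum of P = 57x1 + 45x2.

x1 = 65/3, x2 = 20/3, maximum P = 1535

Vertices and P = 57x1 + 45x2:
  (0, 0) → P = 0
  (0, 65/3) → P = 975
  (25, 0) → P = 1425
  (30/17, 355/17) → P = 17685/17
  (65/3, 20/3) → P = 1535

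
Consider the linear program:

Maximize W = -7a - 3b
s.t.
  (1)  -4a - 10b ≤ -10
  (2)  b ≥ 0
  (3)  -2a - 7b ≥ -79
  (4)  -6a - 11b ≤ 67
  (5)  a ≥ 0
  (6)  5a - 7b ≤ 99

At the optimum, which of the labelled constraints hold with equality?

Vertices and W = -7a - 3b:
  (5/2, 0) → W = -35/2
  (0, 1) → W = -3
  (99/5, 0) → W = -693/5
  (0, 79/7) → W = -237/7
  (178/7, 197/49) → W = -9313/49

The maximum is at (0, 1). Substituting into each constraint, equality holds for (1) and (5); the remaining constraints have slack.

(1) and (5)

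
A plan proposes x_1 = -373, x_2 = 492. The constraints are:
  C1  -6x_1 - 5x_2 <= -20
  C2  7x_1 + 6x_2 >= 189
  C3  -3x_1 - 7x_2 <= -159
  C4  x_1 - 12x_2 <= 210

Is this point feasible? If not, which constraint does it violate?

C1: -222 ≤ -20 ✓
C2: 341 ≥ 189 ✓
C3: -2325 ≤ -159 ✓
C4: -6277 ≤ 210 ✓

feasible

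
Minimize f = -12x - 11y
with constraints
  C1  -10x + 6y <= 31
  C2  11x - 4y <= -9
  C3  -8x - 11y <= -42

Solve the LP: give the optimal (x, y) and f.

Corner points and f = -12x - 11y:
  (35/13, 251/26) → f = -277/2
  (-89/158, 334/79) → f = -3140/79
  (23/51, 178/51) → f = -2234/51

x = 35/13, y = 251/26, minimum f = -277/2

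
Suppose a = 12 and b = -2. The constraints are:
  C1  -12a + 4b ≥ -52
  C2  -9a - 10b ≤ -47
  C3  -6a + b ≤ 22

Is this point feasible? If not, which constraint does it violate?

not feasible — violates C1

Constraint C1: -12a + 4b = -152, which is not ≥ -52. All other constraints are satisfied.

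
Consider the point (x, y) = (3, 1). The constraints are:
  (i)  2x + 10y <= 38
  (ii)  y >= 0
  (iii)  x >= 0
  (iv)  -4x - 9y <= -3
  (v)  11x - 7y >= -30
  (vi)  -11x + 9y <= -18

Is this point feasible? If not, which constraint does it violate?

(i): 16 ≤ 38 ✓
(ii): 1 ≥ 0 ✓
(iii): 3 ≥ 0 ✓
(iv): -21 ≤ -3 ✓
(v): 26 ≥ -30 ✓
(vi): -24 ≤ -18 ✓

feasible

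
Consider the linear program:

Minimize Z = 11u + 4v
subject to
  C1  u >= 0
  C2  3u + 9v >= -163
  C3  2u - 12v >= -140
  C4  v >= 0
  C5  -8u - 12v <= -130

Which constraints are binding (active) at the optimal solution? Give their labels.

C1 and C5

Feasible corners and Z = 11u + 4v:
  (0, 35/3) → Z = 140/3
  (0, 65/6) → Z = 130/3
  (65/4, 0) → Z = 715/4
The feasible region is unbounded (it extends along (6, 1), (1, 0)), but Z strictly increases along every unbounded feasible direction, so there is no improving ray and the minimum is attained at a vertex.

The minimum is at (0, 65/6). Substituting into each constraint, equality holds for C1 and C5; the remaining constraints have slack.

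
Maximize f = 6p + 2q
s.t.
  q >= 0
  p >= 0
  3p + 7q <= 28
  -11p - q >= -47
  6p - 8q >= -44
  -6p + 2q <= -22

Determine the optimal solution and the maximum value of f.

p = 29/7, q = 10/7, maximum f = 194/7

Corner points and f = 6p + 2q:
  (47/11, 0) → f = 282/11
  (11/3, 0) → f = 22
  (29/7, 10/7) → f = 194/7

The binding constraints are -11p - q = -47 and -6p + 2q = -22.
Solving simultaneously gives p = 29/7, q = 10/7.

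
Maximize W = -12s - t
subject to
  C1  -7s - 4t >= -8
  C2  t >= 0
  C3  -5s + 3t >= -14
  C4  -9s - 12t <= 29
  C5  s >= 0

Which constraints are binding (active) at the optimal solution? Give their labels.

Corner points and W = -12s - t:
  (8/7, 0) → W = -96/7
  (0, 2) → W = -2
  (0, 0) → W = 0

The maximum is at (0, 0). Substituting into each constraint, equality holds for C2 and C5; the remaining constraints have slack.

C2 and C5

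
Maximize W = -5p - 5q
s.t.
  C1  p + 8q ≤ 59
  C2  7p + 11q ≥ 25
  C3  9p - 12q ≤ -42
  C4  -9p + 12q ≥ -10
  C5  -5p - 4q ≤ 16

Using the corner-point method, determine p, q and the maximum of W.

p = -449/45, q = 388/45, maximum W = 61/9

Extreme points and W = -5p - 5q:
  (-449/45, 388/45) → W = 61/9
  (31/7, 191/28) → W = -225/4
  (-54/61, 173/61) → W = -595/61

The binding constraints are p + 8q = 59 and 7p + 11q = 25.
Solving simultaneously gives p = -449/45, q = 388/45.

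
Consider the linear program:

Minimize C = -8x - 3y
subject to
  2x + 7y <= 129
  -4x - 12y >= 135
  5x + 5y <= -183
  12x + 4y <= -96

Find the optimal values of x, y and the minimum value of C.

x = 63/10, y = -429/10, minimum C = 783/10

The feasible region is unbounded (it extends along (1, -3), (-7, 2)), but C strictly increases along every unbounded feasible direction, so there is no improving ray and the minimum is attained at a vertex.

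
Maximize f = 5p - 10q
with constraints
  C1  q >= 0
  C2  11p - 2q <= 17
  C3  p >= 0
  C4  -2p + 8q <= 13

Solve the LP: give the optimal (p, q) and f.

p = 17/11, q = 0, maximum f = 85/11

Feasible corners and f = 5p - 10q:
  (17/11, 0) → f = 85/11
  (0, 0) → f = 0
  (27/14, 59/28) → f = -80/7
  (0, 13/8) → f = -65/4

The binding constraints are q = 0 and 11p - 2q = 17.
Solving simultaneously gives p = 17/11, q = 0.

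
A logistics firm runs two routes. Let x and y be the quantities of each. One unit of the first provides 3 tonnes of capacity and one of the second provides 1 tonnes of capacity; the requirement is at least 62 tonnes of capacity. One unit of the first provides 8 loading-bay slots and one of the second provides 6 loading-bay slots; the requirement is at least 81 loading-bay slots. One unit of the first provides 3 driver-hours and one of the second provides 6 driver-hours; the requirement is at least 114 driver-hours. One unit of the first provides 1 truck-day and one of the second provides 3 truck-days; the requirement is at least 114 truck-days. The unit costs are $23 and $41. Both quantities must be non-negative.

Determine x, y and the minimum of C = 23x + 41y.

Extreme points and C = 23x + 41y:
  (0, 62) → C = 2542
  (114, 0) → C = 2622
  (9, 35) → C = 1642
The feasible region is unbounded (it extends along (0, 1), (1, 0)), but C strictly increases along every unbounded feasible direction, so there is no improving ray and the minimum is attained at a vertex.

The optimum lies where 3x + y = 62 and x + 3y = 114.
Solving simultaneously gives x = 9, y = 35.

x = 9, y = 35, minimum C = 1642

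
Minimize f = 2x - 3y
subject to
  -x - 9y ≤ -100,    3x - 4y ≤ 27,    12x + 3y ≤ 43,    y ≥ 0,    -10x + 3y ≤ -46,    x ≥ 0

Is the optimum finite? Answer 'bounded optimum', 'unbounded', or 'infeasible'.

infeasible

The boundaries -x - 9y = -100 and 3x - 4y = 27 meet at (643/31, 273/31), but that point violates 12x + 3y ≤ 43. Every candidate vertex is excluded by some other constraint, so the feasible region is empty.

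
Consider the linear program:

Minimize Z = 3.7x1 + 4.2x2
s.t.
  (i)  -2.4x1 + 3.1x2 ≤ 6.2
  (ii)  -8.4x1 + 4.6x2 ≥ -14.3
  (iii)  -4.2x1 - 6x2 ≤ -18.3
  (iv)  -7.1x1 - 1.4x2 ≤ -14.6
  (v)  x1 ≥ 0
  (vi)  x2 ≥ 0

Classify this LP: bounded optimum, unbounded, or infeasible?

bounded optimum

Extreme points and Z = 3.7x1 + 4.2x2:
  (1457/300, 5.76) → Z = 25297/600
  (62/43, 134/43) → Z = 3961/215
  (2833/1162, 223/166) → Z = 170383/11620
  (1033/612, 2287/1224) → Z = 10781/765
The feasible region has finitely many vertices and no improving ray; the minimum is 10781/765 at (1033/612, 2287/1224).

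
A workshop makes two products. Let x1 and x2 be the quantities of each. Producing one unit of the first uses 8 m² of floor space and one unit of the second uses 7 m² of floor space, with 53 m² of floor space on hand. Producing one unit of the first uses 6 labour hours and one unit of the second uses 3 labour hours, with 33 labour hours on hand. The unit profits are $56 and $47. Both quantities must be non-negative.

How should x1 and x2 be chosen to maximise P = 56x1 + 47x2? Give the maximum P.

Extreme points and P = 56x1 + 47x2:
  (0, 0) → P = 0
  (0, 53/7) → P = 2491/7
  (11/2, 0) → P = 308
  (4, 3) → P = 365

The binding constraints are 8x1 + 7x2 = 53 and 6x1 + 3x2 = 33.
Solving simultaneously gives x1 = 4, x2 = 3.

x1 = 4, x2 = 3, maximum P = 365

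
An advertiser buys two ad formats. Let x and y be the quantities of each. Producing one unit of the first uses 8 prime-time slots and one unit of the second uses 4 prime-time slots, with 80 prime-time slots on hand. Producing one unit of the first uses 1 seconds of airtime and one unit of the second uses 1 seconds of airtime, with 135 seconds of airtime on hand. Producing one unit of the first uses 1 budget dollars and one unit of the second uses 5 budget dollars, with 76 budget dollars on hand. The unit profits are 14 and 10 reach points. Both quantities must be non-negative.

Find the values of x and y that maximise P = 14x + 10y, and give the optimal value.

Extreme points and P = 14x + 10y:
  (0, 0) → P = 0
  (0, 76/5) → P = 152
  (10, 0) → P = 140
  (8/3, 44/3) → P = 184

x = 8/3, y = 44/3, maximum P = 184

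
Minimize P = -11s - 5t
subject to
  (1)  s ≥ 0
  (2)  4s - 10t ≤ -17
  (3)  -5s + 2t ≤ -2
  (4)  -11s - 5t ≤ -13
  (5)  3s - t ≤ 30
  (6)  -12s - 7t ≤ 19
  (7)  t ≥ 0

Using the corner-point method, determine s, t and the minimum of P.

s = 58, t = 144, minimum P = -1358

The binding constraints are -5s + 2t = -2 and 3s - t = 30.
Solving simultaneously gives s = 58, t = 144.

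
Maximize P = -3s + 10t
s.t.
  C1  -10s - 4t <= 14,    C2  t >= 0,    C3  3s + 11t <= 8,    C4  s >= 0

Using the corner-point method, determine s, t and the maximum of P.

Extreme points and P = -3s + 10t:
  (8/3, 0) → P = -8
  (0, 0) → P = 0
  (0, 8/11) → P = 80/11

The optimum lies where 3s + 11t = 8 and s = 0.
Solving simultaneously gives s = 0, t = 8/11.

s = 0, t = 8/11, maximum P = 80/11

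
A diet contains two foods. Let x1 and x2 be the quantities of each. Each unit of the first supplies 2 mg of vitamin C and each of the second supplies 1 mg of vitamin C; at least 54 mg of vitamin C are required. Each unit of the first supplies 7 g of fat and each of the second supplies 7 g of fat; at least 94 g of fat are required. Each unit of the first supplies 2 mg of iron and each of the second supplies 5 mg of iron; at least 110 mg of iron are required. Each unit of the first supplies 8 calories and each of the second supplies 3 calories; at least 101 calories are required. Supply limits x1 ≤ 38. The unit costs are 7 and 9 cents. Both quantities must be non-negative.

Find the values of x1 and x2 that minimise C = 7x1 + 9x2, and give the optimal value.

x1 = 20, x2 = 14, minimum C = 266

Corner points and C = 7x1 + 9x2:
  (0, 54) → C = 486
  (20, 14) → C = 266
  (38, 34/5) → C = 1636/5
The feasible region is unbounded (it extends along (0, 1)), but C strictly increases along every unbounded feasible direction, so there is no improving ray and the minimum is attained at a vertex.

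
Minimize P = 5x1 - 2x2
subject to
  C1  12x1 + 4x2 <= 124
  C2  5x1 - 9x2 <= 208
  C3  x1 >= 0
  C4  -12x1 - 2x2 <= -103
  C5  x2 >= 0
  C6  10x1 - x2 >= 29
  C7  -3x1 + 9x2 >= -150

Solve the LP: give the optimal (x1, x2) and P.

Extreme points and P = 5x1 - 2x2:
  (41/6, 21/2) → P = 79/6
  (31/3, 0) → P = 155/3
  (103/12, 0) → P = 515/12

The binding constraints are 12x1 + 4x2 = 124 and -12x1 - 2x2 = -103.
Solving simultaneously gives x1 = 41/6, x2 = 21/2.

x1 = 41/6, x2 = 21/2, minimum P = 79/6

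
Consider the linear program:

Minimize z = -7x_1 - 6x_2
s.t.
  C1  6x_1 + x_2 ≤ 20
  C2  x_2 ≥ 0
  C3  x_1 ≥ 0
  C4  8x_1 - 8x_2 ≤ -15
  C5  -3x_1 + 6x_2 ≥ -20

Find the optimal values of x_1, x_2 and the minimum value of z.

Corner points and z = -7x_1 - 6x_2:
  (0, 20) → z = -120
  (145/56, 125/28) → z = -2515/56
  (0, 15/8) → z = -45/4

The binding constraints are 6x_1 + x_2 = 20 and x_1 = 0.
Solving simultaneously gives x_1 = 0, x_2 = 20.

x_1 = 0, x_2 = 20, minimum z = -120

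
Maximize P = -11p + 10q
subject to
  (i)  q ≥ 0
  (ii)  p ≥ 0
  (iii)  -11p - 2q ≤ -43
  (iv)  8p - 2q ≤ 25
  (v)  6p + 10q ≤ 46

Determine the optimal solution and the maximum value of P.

Corner points and P = -11p + 10q:
  (68/19, 69/38) → P = -403/19
  (169/49, 124/49) → P = -619/49
  (171/46, 109/46) → P = -791/46

p = 169/49, q = 124/49, maximum P = -619/49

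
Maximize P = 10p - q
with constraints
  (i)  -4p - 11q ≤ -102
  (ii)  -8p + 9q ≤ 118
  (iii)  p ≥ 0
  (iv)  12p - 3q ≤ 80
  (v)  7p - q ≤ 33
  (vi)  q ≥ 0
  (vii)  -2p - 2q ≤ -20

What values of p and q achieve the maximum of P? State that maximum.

The optimum lies where -8p + 9q = 118 and 7p - q = 33.
Solving simultaneously gives p = 83/11, q = 218/11.

p = 83/11, q = 218/11, maximum P = 612/11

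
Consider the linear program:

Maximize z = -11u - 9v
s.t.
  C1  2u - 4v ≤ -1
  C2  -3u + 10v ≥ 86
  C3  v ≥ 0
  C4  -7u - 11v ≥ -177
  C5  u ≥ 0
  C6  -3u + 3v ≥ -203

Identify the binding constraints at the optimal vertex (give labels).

Corner points and z = -11u - 9v:
  (8, 11) → z = -187
  (0, 43/5) → z = -387/5
  (0, 177/11) → z = -1593/11

The maximum is at (0, 43/5). Substituting into each constraint, equality holds for C2 and C5; the remaining constraints have slack.

C2 and C5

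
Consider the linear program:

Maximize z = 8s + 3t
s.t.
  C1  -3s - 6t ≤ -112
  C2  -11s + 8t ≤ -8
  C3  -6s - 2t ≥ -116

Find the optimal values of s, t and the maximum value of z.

Corner points and z = 8s + 3t:
  (472/45, 604/45) → z = 5588/45
  (236/15, 54/5) → z = 2374/15
  (472/35, 614/35) → z = 5618/35

At the optimal vertex, -11s + 8t = -8 and -6s - 2t = -116.
Solving simultaneously gives s = 472/35, t = 614/35.

s = 472/35, t = 614/35, maximum z = 5618/35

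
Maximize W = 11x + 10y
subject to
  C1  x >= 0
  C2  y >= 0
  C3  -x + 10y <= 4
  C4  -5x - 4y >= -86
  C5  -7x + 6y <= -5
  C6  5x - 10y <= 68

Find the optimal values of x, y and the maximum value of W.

Corner points and W = 11x + 10y:
  (5/7, 0) → W = 55/7
  (68/5, 0) → W = 748/5
  (422/27, 53/27) → W = 1724/9
  (37/32, 33/64) → W = 143/8
  (566/35, 9/7) → W = 6676/35

The optimum lies where -x + 10y = 4 and -5x - 4y = -86.
Solving simultaneously gives x = 422/27, y = 53/27.

x = 422/27, y = 53/27, maximum W = 1724/9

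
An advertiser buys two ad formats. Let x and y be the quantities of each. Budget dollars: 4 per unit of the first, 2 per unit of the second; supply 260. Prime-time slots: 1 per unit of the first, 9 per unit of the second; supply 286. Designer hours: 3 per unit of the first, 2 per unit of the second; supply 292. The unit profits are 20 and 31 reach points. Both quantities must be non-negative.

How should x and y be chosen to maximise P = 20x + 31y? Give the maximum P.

Vertices and P = 20x + 31y:
  (0, 0) → P = 0
  (0, 286/9) → P = 8866/9
  (65, 0) → P = 1300
  (52, 26) → P = 1846

The optimum lies where 4x + 2y = 260 and x + 9y = 286.
Solving simultaneously gives x = 52, y = 26.

x = 52, y = 26, maximum P = 1846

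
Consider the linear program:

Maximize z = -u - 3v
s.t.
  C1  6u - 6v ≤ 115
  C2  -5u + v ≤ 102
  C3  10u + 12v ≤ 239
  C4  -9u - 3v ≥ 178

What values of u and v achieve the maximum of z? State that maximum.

u = -727/24, v = -1187/24, maximum z = 536/3

Corner points and z = -u - 3v:
  (-727/24, -1187/24) → z = 536/3
  (-241/24, -701/24) → z = 293/3
  (-121/6, 7/6) → z = 50/3

At the optimal vertex, 6u - 6v = 115 and -5u + v = 102.
Solving simultaneously gives u = -727/24, v = -1187/24.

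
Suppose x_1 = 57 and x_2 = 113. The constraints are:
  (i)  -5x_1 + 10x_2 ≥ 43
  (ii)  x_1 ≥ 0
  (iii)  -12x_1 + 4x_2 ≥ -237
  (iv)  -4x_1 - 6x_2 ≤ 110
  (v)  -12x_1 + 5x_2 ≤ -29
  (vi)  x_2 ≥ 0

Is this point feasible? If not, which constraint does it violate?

(i): 845 ≥ 43 ✓
(ii): 57 ≥ 0 ✓
(iii): -232 ≥ -237 ✓
(iv): -906 ≤ 110 ✓
(v): -119 ≤ -29 ✓
(vi): 113 ≥ 0 ✓

feasible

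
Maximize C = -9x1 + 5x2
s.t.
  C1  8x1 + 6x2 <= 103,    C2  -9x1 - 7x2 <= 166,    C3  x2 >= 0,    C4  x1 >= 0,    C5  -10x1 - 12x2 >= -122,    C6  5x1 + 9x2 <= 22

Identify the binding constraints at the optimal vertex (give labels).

Feasible corners and C = -9x1 + 5x2:
  (0, 0) → C = 0
  (22/5, 0) → C = -198/5
  (0, 22/9) → C = 110/9

The maximum is at (0, 22/9). Substituting into each constraint, equality holds for C4 and C6; the remaining constraints have slack.

C4 and C6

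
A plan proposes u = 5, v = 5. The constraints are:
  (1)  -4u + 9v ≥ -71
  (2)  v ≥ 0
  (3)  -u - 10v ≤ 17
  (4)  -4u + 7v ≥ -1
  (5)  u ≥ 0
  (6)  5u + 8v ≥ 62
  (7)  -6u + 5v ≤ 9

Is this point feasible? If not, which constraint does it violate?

(1): 25 ≥ -71 ✓
(2): 5 ≥ 0 ✓
(3): -55 ≤ 17 ✓
(4): 15 ≥ -1 ✓
(5): 5 ≥ 0 ✓
(6): 65 ≥ 62 ✓
(7): -5 ≤ 9 ✓

feasible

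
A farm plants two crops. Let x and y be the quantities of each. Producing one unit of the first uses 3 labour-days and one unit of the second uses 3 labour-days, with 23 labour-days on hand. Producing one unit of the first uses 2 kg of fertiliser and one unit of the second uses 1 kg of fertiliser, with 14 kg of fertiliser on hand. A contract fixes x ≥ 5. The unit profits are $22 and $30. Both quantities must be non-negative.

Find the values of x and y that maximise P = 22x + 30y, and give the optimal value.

x = 5, y = 8/3, maximum P = 190

Corner points and P = 22x + 30y:
  (7, 0) → P = 154
  (5, 0) → P = 110
  (19/3, 4/3) → P = 538/3
  (5, 8/3) → P = 190

At the optimal vertex, 3x + 3y = 23 and x = 5.
Solving simultaneously gives x = 5, y = 8/3.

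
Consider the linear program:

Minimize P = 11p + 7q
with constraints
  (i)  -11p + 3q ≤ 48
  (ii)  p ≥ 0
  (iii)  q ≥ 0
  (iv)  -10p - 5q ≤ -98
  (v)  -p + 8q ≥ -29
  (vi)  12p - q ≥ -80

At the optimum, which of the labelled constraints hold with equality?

Feasible corners and P = 11p + 7q:
  (54/85, 1558/85) → P = 2300/17
  (49/5, 0) → P = 539/5
  (29, 0) → P = 319
The feasible region is unbounded (it extends along (8, 1), (3, 11)), but P strictly increases along every unbounded feasible direction, so there is no improving ray and the minimum is attained at a vertex.

The minimum is at (49/5, 0). Substituting into each constraint, equality holds for (iii) and (iv); the remaining constraints have slack.

(iii) and (iv)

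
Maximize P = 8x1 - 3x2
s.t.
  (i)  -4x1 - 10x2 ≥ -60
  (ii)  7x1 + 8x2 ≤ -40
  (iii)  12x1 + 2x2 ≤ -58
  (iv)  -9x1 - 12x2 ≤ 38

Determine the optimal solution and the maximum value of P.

At the optimal vertex, 7x1 + 8x2 = -40 and -9x1 - 12x2 = 38.
Solving simultaneously gives x1 = -44/3, x2 = 47/6.

x1 = -44/3, x2 = 47/6, maximum P = -845/6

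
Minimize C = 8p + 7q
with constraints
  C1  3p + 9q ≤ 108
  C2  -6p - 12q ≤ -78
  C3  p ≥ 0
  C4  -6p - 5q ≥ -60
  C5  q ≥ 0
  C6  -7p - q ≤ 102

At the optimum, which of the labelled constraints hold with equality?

Vertices and C = 8p + 7q:
  (0, 12) → C = 84
  (0, 13/2) → C = 91/2
  (55/7, 18/7) → C = 566/7

The minimum is at (0, 13/2). Substituting into each constraint, equality holds for C2 and C3; the remaining constraints have slack.

C2 and C3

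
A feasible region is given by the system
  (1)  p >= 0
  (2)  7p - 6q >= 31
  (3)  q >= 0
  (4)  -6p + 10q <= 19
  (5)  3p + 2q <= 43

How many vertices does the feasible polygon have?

Of the 10 pairwise boundary intersections, those satisfying every inequality are:
  (31/7, 0)
  (10, 13/2)
  (43/3, 0)

3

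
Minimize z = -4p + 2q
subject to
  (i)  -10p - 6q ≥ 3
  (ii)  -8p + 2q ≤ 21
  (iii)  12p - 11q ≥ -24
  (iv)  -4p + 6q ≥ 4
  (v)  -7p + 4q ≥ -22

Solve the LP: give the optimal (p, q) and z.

p = -1/2, q = 1/3, minimum z = 8/3

Feasible corners and z = -4p + 2q:
  (-177/182, 102/91) → z = 558/91
  (-1/2, 1/3) → z = 8/3
  (-183/64, -15/16) → z = 153/16
  (-59/20, -13/10) → z = 46/5

The binding constraints are -10p - 6q = 3 and -4p + 6q = 4.
Solving simultaneously gives p = -1/2, q = 1/3.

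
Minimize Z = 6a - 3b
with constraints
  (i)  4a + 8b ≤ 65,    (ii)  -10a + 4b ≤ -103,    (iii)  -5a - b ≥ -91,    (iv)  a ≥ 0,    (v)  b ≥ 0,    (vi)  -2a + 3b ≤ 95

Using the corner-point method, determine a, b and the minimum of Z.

Extreme points and Z = 6a - 3b:
  (271/24, 119/48) → Z = 965/16
  (65/4, 0) → Z = 195/2
  (103/10, 0) → Z = 309/5

a = 271/24, b = 119/48, minimum Z = 965/16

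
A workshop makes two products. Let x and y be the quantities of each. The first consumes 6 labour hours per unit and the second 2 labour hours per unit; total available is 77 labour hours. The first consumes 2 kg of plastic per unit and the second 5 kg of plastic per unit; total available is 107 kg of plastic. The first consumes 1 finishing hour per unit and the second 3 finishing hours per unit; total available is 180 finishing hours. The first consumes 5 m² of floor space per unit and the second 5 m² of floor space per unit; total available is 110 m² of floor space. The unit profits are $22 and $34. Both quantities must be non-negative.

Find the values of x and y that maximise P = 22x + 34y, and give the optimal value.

Corner points and P = 22x + 34y:
  (0, 0) → P = 0
  (0, 107/5) → P = 3638/5
  (77/6, 0) → P = 847/3
  (33/4, 55/4) → P = 649
  (1, 21) → P = 736

The binding constraints are 2x + 5y = 107 and 5x + 5y = 110.
Solving simultaneously gives x = 1, y = 21.

x = 1, y = 21, maximum P = 736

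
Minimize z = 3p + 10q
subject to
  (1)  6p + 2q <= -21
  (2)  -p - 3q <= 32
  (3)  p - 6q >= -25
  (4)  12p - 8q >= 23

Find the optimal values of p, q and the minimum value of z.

Feasible corners and z = 3p + 10q:
  (1/16, -171/16) → z = -1707/16
  (-61/36, -65/12) → z = -237/4
  (-17/4, -37/4) → z = -421/4

At the optimal vertex, 6p + 2q = -21 and -p - 3q = 32.
Solving simultaneously gives p = 1/16, q = -171/16.

p = 1/16, q = -171/16, minimum z = -1707/16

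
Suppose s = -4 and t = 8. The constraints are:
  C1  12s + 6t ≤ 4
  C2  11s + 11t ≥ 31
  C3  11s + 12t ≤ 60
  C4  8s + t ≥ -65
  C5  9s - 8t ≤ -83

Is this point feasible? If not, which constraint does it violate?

feasible

C1: 0 ≤ 4 ✓
C2: 44 ≥ 31 ✓
C3: 52 ≤ 60 ✓
C4: -24 ≥ -65 ✓
C5: -100 ≤ -83 ✓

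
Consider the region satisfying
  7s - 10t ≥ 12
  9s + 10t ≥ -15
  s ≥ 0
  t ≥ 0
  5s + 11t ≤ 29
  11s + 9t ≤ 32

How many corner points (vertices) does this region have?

3

Pairwise boundary intersections that survive every other constraint:
  (12/7, 0)
  (428/173, 92/173)
  (32/11, 0)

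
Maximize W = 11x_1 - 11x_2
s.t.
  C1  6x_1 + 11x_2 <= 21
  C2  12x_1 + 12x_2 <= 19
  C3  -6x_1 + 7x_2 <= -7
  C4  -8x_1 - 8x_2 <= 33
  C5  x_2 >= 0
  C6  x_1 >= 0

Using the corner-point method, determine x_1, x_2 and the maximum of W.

x_1 = 19/12, x_2 = 0, maximum W = 209/12

Corner points and W = 11x_1 - 11x_2:
  (217/156, 5/26) → W = 2057/156
  (19/12, 0) → W = 209/12
  (7/6, 0) → W = 77/6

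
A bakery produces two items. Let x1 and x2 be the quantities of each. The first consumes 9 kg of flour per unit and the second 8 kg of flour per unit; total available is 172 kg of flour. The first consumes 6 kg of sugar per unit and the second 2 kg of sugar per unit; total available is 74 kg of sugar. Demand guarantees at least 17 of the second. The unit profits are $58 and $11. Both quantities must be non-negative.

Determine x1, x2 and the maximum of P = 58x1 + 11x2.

x1 = 4, x2 = 17, maximum P = 419

Extreme points and P = 58x1 + 11x2:
  (0, 43/2) → P = 473/2
  (0, 17) → P = 187
  (4, 17) → P = 419

The optimum lies where 9x1 + 8x2 = 172 and x2 = 17.
Solving simultaneously gives x1 = 4, x2 = 17.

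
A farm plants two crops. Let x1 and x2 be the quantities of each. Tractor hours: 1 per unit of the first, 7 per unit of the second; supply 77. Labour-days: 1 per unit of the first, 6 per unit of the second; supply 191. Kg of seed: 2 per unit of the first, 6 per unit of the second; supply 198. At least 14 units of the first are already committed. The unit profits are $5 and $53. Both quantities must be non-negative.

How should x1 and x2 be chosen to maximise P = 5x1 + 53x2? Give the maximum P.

x1 = 14, x2 = 9, maximum P = 547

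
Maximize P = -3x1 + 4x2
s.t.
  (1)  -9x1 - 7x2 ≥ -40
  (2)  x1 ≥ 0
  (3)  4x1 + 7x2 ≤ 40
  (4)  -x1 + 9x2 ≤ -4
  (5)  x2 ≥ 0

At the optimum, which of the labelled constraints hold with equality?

Extreme points and P = -3x1 + 4x2:
  (97/22, 1/22) → P = -287/22
  (40/9, 0) → P = -40/3
  (4, 0) → P = -12

The maximum is at (4, 0). Substituting into each constraint, equality holds for (4) and (5); the remaining constraints have slack.

(4) and (5)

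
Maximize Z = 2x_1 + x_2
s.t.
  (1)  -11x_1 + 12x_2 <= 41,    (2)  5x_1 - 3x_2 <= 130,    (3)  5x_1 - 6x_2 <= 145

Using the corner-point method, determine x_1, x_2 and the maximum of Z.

x_1 = 187/3, x_2 = 545/9, maximum Z = 1667/9

Feasible corners and Z = 2x_1 + x_2:
  (187/3, 545/9) → Z = 1667/9
  (-331, -300) → Z = -962
  (23, -5) → Z = 41

The optimum lies where -11x_1 + 12x_2 = 41 and 5x_1 - 3x_2 = 130.
Solving simultaneously gives x_1 = 187/3, x_2 = 545/9.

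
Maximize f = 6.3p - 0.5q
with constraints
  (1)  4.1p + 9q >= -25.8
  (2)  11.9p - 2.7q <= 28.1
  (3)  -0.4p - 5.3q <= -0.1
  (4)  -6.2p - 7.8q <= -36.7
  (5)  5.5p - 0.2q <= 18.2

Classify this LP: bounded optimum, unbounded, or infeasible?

bounded optimum

Corner points and f = 6.3p - 0.5q:
  (10609/3652, 26251/10956) → f = 936923/54780
  (4352/1247, 6203/1247) → f = 243161/12470
The feasible region has finitely many vertices and no improving ray; the maximum is 243161/12470 at (4352/1247, 6203/1247).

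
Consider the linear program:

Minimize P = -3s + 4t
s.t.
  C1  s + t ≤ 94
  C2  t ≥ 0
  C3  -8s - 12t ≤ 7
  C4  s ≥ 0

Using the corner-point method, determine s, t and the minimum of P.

s = 94, t = 0, minimum P = -282

Feasible corners and P = -3s + 4t:
  (94, 0) → P = -282
  (0, 94) → P = 376
  (0, 0) → P = 0

At the optimal vertex, s + t = 94 and t = 0.
Solving simultaneously gives s = 94, t = 0.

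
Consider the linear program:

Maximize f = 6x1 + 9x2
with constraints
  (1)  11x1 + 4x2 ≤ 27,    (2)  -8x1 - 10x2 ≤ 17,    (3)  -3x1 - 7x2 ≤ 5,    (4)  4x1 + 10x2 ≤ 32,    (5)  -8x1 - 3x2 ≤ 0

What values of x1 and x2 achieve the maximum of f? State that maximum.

x1 = 71/47, x2 = 122/47, maximum f = 1524/47

Vertices and f = 6x1 + 9x2:
  (209/65, -136/65) → f = 6/13
  (71/47, 122/47) → f = 1524/47
  (15/47, -40/47) → f = -270/47
  (-24/17, 64/17) → f = 432/17

The binding constraints are 11x1 + 4x2 = 27 and 4x1 + 10x2 = 32.
Solving simultaneously gives x1 = 71/47, x2 = 122/47.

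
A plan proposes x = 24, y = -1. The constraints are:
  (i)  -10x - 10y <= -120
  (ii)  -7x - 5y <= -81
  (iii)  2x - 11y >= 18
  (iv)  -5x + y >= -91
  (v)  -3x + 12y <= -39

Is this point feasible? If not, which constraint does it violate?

Constraint (iv): -5x + y = -121, which is not ≥ -91. All other constraints are satisfied.

not feasible — violates (iv)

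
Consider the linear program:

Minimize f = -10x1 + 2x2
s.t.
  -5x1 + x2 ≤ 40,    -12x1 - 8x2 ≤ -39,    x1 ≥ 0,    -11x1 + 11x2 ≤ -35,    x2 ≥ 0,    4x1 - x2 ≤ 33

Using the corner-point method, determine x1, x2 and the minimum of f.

Extreme points and f = -10x1 + 2x2:
  (709/220, 9/220) → f = -1768/55
  (13/4, 0) → f = -65/2
  (328/33, 223/33) → f = -2834/33
  (33/4, 0) → f = -165/2

The binding constraints are -11x1 + 11x2 = -35 and 4x1 - x2 = 33.
Solving simultaneously gives x1 = 328/33, x2 = 223/33.

x1 = 328/33, x2 = 223/33, minimum f = -2834/33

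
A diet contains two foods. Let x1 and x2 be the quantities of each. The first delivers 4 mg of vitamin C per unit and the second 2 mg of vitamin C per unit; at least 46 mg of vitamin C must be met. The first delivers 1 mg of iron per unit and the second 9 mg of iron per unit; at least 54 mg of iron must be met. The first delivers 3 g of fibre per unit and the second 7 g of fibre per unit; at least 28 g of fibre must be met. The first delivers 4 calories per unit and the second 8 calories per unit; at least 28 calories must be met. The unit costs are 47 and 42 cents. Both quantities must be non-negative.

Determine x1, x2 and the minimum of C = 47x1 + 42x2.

Vertices and C = 47x1 + 42x2:
  (0, 23) → C = 966
  (54, 0) → C = 2538
  (9, 5) → C = 633
The feasible region is unbounded (it extends along (0, 1), (1, 0)), but C strictly increases along every unbounded feasible direction, so there is no improving ray and the minimum is attained at a vertex.

x1 = 9, x2 = 5, minimum C = 633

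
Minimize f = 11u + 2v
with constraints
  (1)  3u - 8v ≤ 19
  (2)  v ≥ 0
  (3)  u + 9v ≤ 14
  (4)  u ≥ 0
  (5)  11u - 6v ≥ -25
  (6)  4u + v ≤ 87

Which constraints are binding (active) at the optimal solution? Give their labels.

Corner points and f = 11u + 2v:
  (19/3, 0) → f = 209/3
  (283/35, 23/35) → f = 3159/35
  (0, 0) → f = 0
  (0, 14/9) → f = 28/9

The minimum is at (0, 0). Substituting into each constraint, equality holds for (2) and (4); the remaining constraints have slack.

(2) and (4)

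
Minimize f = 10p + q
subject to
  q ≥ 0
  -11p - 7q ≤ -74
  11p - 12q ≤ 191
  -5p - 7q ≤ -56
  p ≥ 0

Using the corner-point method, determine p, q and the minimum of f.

Vertices and f = 10p + q:
  (191/11, 0) → f = 1910/11
  (56/5, 0) → f = 112
  (3, 41/7) → f = 251/7
  (0, 74/7) → f = 74/7
The feasible region is unbounded (it extends along (0, 1), (12, 11)), but f strictly increases along every unbounded feasible direction, so there is no improving ray and the minimum is attained at a vertex.

p = 0, q = 74/7, minimum f = 74/7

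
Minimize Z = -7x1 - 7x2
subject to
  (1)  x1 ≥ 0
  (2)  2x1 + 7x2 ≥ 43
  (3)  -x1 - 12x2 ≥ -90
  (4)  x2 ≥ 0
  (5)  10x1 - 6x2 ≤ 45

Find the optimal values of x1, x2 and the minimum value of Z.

x1 = 60/7, x2 = 95/14, minimum Z = -215/2

Extreme points and Z = -7x1 - 7x2:
  (0, 43/7) → Z = -43
  (0, 15/2) → Z = -105/2
  (573/82, 170/41) → Z = -6391/82
  (60/7, 95/14) → Z = -215/2

At the optimal vertex, -x1 - 12x2 = -90 and 10x1 - 6x2 = 45.
Solving simultaneously gives x1 = 60/7, x2 = 95/14.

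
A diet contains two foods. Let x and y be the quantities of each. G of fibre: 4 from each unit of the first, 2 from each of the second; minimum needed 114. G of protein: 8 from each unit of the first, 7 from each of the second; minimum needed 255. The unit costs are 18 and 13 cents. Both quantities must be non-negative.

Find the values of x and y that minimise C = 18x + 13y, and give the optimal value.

Extreme points and C = 18x + 13y:
  (0, 57) → C = 741
  (255/8, 0) → C = 2295/4
  (24, 9) → C = 549
The feasible region is unbounded (it extends along (0, 1), (1, 0)), but C strictly increases along every unbounded feasible direction, so there is no improving ray and the minimum is attained at a vertex.

The binding constraints are 4x + 2y = 114 and 8x + 7y = 255.
Solving simultaneously gives x = 24, y = 9.

x = 24, y = 9, minimum C = 549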